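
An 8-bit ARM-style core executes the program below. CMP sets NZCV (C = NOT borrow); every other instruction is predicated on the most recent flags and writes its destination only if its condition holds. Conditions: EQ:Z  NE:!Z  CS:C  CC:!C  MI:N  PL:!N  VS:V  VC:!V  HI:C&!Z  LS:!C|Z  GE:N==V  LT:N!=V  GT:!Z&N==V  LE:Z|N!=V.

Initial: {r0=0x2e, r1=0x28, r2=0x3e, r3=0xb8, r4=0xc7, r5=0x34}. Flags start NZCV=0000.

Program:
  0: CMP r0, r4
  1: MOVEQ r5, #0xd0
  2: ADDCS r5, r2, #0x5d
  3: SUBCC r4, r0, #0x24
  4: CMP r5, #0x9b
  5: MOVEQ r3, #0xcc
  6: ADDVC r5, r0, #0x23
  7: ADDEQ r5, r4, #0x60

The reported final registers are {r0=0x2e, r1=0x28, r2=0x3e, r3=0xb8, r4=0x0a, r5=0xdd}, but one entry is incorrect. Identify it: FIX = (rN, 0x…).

[0] flags=0000 → (cmp)
[1] flags=0000 EQ?F → skip
[2] flags=0000 CS?F → skip
[3] flags=0000 CC?T → r4=0x0a
[4] flags=1001 → (cmp)
[5] flags=1001 EQ?F → skip
[6] flags=1001 VC?F → skip
[7] flags=1001 EQ?F → skip

FIX = (r5, 0x34)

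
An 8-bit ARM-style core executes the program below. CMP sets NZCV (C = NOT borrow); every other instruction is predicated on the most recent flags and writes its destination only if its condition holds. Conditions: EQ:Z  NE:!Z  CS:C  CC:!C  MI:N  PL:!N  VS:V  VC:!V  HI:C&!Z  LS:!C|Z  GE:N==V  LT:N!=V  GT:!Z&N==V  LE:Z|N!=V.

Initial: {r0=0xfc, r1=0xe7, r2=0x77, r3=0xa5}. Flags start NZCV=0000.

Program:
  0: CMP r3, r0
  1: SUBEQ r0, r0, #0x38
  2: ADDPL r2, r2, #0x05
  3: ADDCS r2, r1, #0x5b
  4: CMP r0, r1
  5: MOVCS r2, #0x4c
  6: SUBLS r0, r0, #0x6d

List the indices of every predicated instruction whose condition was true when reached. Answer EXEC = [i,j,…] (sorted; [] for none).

0: ✓ CMP  NZCV=1000
1: · SUBEQ
2: · ADDPL
3: · ADDCS
4: ✓ CMP  NZCV=0010
5: ✓ MOVCS  r2←0x4c
6: · SUBLS

EXEC = [5]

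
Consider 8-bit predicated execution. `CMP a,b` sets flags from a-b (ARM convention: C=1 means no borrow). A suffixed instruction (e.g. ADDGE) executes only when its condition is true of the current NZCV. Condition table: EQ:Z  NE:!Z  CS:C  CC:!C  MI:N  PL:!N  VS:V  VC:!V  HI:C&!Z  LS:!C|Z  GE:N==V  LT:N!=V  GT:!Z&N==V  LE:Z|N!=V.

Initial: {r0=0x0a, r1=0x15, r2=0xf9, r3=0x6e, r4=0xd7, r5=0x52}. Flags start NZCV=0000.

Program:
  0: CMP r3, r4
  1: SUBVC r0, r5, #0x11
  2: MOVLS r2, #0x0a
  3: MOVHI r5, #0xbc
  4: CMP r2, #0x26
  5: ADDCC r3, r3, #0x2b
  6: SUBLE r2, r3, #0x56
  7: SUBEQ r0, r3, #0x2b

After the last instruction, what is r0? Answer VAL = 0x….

0: ✓ CMP  NZCV=1001
1: · SUBVC
2: ✓ MOVLS  r2←0x0a
3: · MOVHI
4: ✓ CMP  NZCV=1000
5: ✓ ADDCC  r3←0x99
6: ✓ SUBLE  r2←0x43
7: · SUBEQ

VAL = 0x0a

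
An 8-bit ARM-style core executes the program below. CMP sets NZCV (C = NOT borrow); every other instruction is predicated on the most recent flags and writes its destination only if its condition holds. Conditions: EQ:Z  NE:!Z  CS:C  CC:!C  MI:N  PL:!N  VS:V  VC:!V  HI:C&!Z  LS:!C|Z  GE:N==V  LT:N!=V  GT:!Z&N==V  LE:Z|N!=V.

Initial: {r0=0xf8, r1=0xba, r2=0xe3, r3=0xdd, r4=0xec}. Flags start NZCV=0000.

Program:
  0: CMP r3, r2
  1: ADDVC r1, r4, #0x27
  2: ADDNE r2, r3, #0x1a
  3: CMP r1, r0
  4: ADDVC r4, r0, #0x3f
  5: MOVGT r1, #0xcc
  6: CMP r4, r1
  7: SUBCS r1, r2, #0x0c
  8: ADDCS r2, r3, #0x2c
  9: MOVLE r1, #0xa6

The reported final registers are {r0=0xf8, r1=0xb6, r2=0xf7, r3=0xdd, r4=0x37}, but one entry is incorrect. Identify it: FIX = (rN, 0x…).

FIX = (r1, 0xcc)

0: ✓ CMP  NZCV=1000
1: ✓ ADDVC  r1←0x13
2: ✓ ADDNE  r2←0xf7
3: ✓ CMP  NZCV=0000
4: ✓ ADDVC  r4←0x37
5: ✓ MOVGT  r1←0xcc
6: ✓ CMP  NZCV=0000
7: · SUBCS
8: · ADDCS
9: · MOVLE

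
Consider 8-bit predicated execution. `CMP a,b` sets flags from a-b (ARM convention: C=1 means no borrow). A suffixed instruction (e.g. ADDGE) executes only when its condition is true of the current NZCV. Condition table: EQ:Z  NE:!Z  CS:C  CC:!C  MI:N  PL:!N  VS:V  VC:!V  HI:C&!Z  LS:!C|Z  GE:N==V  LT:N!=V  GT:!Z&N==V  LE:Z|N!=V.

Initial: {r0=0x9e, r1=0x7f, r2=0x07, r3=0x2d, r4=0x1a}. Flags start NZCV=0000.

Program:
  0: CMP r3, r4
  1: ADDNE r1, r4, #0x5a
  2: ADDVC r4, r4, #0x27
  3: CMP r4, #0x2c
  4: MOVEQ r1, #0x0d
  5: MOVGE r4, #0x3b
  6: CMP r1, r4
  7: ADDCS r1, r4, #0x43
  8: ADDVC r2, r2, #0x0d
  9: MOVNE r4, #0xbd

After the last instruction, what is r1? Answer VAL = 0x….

VAL = 0x7e

[0] flags=0010 → (cmp)
[1] flags=0010 NE?T → r1=0x74
[2] flags=0010 VC?T → r4=0x41
[3] flags=0010 → (cmp)
[4] flags=0010 EQ?F → skip
[5] flags=0010 GE?T → r4=0x3b
[6] flags=0010 → (cmp)
[7] flags=0010 CS?T → r1=0x7e
[8] flags=0010 VC?T → r2=0x14
[9] flags=0010 NE?T → r4=0xbd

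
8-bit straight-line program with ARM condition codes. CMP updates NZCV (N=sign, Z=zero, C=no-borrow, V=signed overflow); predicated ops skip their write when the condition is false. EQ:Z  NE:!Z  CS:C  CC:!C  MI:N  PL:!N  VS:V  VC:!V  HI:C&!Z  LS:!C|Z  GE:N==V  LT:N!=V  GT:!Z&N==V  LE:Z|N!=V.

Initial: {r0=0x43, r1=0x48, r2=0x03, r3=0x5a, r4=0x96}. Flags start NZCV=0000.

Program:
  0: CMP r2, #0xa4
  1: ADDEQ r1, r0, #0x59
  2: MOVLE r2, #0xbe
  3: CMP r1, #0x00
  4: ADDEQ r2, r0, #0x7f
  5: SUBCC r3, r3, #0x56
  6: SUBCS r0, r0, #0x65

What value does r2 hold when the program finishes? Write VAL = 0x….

VAL = 0x03

[0] flags=0000 → (cmp)
[1] flags=0000 EQ?F → skip
[2] flags=0000 LE?F → skip
[3] flags=0010 → (cmp)
[4] flags=0010 EQ?F → skip
[5] flags=0010 CC?F → skip
[6] flags=0010 CS?T → r0=0xde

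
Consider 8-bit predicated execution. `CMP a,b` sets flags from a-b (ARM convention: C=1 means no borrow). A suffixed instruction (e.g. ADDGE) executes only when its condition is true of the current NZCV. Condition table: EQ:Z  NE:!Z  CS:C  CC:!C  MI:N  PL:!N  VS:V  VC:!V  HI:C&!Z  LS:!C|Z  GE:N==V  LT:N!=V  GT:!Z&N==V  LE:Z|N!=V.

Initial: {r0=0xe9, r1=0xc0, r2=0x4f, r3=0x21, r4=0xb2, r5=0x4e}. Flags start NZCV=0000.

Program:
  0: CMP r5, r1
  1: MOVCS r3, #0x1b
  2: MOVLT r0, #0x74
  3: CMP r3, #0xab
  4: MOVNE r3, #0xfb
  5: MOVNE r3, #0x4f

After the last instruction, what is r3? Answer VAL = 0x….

0: ✓ CMP  NZCV=1001
1: · MOVCS
2: · MOVLT
3: ✓ CMP  NZCV=0000
4: ✓ MOVNE  r3←0xfb
5: ✓ MOVNE  r3←0x4f

VAL = 0x4f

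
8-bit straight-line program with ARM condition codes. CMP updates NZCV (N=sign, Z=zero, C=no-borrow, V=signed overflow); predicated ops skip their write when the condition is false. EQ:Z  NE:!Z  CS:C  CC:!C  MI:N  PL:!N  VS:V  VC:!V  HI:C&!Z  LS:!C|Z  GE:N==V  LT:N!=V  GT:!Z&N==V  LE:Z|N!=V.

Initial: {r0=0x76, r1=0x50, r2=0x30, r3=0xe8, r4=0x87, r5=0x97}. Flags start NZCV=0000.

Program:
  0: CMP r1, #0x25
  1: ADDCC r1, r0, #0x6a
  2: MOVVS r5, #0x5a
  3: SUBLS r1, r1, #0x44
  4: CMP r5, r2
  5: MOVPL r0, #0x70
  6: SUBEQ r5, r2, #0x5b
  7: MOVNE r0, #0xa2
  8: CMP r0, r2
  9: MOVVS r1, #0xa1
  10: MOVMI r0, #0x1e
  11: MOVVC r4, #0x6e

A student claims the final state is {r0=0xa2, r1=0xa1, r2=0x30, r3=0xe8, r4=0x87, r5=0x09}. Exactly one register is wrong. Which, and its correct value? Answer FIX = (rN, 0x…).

FIX = (r5, 0x97)

[0] flags=0010 → (cmp)
[1] flags=0010 CC?F → skip
[2] flags=0010 VS?F → skip
[3] flags=0010 LS?F → skip
[4] flags=0011 → (cmp)
[5] flags=0011 PL?T → r0=0x70
[6] flags=0011 EQ?F → skip
[7] flags=0011 NE?T → r0=0xa2
[8] flags=0011 → (cmp)
[9] flags=0011 VS?T → r1=0xa1
[10] flags=0011 MI?F → skip
[11] flags=0011 VC?F → skip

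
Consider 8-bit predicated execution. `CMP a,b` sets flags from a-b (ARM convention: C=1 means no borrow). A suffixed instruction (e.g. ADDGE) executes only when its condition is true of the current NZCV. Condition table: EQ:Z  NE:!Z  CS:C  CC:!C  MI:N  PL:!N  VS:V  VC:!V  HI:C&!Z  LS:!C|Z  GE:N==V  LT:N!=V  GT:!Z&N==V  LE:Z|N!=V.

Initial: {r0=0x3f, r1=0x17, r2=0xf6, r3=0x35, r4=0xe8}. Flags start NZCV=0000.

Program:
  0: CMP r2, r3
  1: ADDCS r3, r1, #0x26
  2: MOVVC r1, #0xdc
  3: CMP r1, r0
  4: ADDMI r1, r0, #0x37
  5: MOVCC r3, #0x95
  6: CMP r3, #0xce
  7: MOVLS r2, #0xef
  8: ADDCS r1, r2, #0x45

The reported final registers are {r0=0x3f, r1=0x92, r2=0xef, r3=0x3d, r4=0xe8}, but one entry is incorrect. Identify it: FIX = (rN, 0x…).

[0] flags=1010 → (cmp)
[1] flags=1010 CS?T → r3=0x3d
[2] flags=1010 VC?T → r1=0xdc
[3] flags=1010 → (cmp)
[4] flags=1010 MI?T → r1=0x76
[5] flags=1010 CC?F → skip
[6] flags=0000 → (cmp)
[7] flags=0000 LS?T → r2=0xef
[8] flags=0000 CS?F → skip

FIX = (r1, 0x76)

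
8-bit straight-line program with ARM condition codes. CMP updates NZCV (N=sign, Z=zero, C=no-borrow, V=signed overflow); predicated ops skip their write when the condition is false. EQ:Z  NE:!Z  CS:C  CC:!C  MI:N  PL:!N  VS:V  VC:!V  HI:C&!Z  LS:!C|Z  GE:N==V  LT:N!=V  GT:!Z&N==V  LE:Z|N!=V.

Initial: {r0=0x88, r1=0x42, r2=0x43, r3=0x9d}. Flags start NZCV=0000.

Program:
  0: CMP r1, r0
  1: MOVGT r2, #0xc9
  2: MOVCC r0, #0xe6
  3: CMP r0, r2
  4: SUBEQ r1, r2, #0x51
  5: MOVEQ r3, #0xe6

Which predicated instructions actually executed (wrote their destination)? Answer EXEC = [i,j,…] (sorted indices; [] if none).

0: ✓ CMP  NZCV=1001
1: ✓ MOVGT  r2←0xc9
2: ✓ MOVCC  r0←0xe6
3: ✓ CMP  NZCV=0010
4: · SUBEQ
5: · MOVEQ

EXEC = [1,2]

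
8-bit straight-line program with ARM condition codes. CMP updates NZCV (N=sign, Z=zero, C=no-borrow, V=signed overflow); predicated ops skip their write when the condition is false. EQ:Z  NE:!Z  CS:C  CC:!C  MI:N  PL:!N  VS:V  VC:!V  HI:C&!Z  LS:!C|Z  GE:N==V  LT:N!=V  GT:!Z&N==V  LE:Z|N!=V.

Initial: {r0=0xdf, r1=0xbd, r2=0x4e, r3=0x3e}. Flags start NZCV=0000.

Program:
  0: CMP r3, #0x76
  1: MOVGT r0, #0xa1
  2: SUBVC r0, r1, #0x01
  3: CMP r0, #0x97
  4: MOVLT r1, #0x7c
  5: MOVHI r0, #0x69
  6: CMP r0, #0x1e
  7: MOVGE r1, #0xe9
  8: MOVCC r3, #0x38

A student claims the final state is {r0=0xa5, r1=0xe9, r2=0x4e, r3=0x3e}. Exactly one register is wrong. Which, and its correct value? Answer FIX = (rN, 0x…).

FIX = (r0, 0x69)

[0] flags=1000 → (cmp)
[1] flags=1000 GT?F → skip
[2] flags=1000 VC?T → r0=0xbc
[3] flags=0010 → (cmp)
[4] flags=0010 LT?F → skip
[5] flags=0010 HI?T → r0=0x69
[6] flags=0010 → (cmp)
[7] flags=0010 GE?T → r1=0xe9
[8] flags=0010 CC?F → skip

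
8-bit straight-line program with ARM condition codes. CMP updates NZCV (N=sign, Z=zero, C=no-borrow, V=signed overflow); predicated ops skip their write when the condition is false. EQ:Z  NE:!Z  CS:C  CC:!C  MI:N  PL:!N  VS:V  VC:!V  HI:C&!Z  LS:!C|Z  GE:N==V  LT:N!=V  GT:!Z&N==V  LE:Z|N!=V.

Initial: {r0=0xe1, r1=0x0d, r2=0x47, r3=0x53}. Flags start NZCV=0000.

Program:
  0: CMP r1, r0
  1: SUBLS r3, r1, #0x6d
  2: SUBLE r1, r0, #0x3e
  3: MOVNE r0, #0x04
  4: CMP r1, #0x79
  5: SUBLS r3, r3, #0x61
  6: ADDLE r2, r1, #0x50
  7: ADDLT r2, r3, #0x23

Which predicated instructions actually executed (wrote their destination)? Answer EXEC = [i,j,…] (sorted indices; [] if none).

0: ✓ CMP  NZCV=0000
1: ✓ SUBLS  r3←0xa0
2: · SUBLE
3: ✓ MOVNE  r0←0x04
4: ✓ CMP  NZCV=1000
5: ✓ SUBLS  r3←0x3f
6: ✓ ADDLE  r2←0x5d
7: ✓ ADDLT  r2←0x62

EXEC = [1,3,5,6,7]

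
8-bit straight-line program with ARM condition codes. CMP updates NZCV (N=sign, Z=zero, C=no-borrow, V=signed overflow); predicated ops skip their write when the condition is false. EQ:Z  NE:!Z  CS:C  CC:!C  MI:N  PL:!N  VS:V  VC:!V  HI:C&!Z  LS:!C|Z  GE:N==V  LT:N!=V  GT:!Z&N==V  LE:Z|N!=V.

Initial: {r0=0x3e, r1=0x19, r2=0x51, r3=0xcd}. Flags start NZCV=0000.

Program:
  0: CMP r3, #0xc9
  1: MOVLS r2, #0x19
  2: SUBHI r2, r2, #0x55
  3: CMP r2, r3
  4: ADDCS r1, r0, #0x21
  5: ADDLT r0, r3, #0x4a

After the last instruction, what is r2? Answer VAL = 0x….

VAL = 0xfc

[0] flags=0010 → (cmp)
[1] flags=0010 LS?F → skip
[2] flags=0010 HI?T → r2=0xfc
[3] flags=0010 → (cmp)
[4] flags=0010 CS?T → r1=0x5f
[5] flags=0010 LT?F → skip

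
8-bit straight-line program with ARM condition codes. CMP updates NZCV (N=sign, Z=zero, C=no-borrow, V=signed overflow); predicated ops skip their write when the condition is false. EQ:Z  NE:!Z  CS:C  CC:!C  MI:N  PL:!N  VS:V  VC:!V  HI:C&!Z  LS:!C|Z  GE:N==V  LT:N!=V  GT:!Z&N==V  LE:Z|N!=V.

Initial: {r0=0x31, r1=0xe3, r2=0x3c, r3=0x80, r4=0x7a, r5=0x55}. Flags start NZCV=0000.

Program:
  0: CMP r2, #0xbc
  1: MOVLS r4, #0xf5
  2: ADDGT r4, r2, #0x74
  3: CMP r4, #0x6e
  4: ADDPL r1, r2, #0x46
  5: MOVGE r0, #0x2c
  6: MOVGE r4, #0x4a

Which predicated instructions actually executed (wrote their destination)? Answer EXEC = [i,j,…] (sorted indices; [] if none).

0: ✓ CMP  NZCV=1001
1: ✓ MOVLS  r4←0xf5
2: ✓ ADDGT  r4←0xb0
3: ✓ CMP  NZCV=0011
4: ✓ ADDPL  r1←0x82
5: · MOVGE
6: · MOVGE

EXEC = [1,2,4]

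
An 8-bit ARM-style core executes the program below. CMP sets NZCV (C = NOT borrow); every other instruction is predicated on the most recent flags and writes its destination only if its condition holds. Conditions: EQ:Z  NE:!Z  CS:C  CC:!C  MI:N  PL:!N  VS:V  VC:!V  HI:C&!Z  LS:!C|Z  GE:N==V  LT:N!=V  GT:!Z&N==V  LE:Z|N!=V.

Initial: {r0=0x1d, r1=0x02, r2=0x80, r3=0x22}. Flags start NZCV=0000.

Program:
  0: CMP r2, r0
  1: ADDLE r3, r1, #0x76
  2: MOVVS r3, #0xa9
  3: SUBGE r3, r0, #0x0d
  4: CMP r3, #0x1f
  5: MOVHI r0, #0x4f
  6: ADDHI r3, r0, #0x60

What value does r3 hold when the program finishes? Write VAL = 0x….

0: ✓ CMP  NZCV=0011
1: ✓ ADDLE  r3←0x78
2: ✓ MOVVS  r3←0xa9
3: · SUBGE
4: ✓ CMP  NZCV=1010
5: ✓ MOVHI  r0←0x4f
6: ✓ ADDHI  r3←0xaf

VAL = 0xaf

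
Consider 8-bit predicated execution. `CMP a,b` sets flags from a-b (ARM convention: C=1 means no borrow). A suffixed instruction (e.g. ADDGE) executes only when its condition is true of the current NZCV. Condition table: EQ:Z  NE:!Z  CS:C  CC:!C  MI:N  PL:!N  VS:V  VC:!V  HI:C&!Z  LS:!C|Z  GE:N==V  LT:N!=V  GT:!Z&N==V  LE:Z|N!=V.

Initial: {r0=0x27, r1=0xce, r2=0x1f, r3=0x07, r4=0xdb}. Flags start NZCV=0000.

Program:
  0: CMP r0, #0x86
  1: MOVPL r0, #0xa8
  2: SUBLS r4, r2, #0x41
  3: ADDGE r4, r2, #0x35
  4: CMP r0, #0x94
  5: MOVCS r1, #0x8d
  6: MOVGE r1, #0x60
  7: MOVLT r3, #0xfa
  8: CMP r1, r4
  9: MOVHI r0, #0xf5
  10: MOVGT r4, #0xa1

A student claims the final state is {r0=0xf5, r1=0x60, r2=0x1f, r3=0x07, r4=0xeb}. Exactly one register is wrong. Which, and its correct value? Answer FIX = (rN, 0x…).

[0] flags=1001 → (cmp)
[1] flags=1001 PL?F → skip
[2] flags=1001 LS?T → r4=0xde
[3] flags=1001 GE?T → r4=0x54
[4] flags=1001 → (cmp)
[5] flags=1001 CS?F → skip
[6] flags=1001 GE?T → r1=0x60
[7] flags=1001 LT?F → skip
[8] flags=0010 → (cmp)
[9] flags=0010 HI?T → r0=0xf5
[10] flags=0010 GT?T → r4=0xa1

FIX = (r4, 0xa1)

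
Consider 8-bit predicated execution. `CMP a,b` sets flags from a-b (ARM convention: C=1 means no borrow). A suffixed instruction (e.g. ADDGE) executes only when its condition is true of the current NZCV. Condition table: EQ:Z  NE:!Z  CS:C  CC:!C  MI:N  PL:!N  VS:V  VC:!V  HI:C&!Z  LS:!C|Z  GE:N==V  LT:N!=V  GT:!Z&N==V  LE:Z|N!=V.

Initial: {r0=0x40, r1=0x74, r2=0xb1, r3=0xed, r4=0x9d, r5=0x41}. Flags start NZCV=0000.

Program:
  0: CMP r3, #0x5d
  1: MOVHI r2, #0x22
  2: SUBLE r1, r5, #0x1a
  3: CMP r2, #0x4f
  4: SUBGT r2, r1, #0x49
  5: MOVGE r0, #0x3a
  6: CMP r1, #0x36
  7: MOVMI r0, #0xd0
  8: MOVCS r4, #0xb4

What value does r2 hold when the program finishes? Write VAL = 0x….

VAL = 0x22

[0] flags=1010 → (cmp)
[1] flags=1010 HI?T → r2=0x22
[2] flags=1010 LE?T → r1=0x27
[3] flags=1000 → (cmp)
[4] flags=1000 GT?F → skip
[5] flags=1000 GE?F → skip
[6] flags=1000 → (cmp)
[7] flags=1000 MI?T → r0=0xd0
[8] flags=1000 CS?F → skip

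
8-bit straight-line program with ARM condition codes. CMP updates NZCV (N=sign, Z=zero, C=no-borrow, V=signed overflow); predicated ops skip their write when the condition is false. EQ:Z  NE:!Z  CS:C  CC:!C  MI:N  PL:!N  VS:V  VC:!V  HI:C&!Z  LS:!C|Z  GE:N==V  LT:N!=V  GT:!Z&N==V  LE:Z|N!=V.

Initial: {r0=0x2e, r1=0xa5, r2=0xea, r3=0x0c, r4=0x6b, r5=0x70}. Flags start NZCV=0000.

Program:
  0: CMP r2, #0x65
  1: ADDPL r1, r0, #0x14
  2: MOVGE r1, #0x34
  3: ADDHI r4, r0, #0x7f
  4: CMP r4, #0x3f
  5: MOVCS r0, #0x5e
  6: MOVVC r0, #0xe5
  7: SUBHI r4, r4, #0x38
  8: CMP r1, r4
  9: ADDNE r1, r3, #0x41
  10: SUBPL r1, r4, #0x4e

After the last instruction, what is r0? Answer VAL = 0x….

[0] flags=1010 → (cmp)
[1] flags=1010 PL?F → skip
[2] flags=1010 GE?F → skip
[3] flags=1010 HI?T → r4=0xad
[4] flags=0011 → (cmp)
[5] flags=0011 CS?T → r0=0x5e
[6] flags=0011 VC?F → skip
[7] flags=0011 HI?T → r4=0x75
[8] flags=0011 → (cmp)
[9] flags=0011 NE?T → r1=0x4d
[10] flags=0011 PL?T → r1=0x27

VAL = 0x5e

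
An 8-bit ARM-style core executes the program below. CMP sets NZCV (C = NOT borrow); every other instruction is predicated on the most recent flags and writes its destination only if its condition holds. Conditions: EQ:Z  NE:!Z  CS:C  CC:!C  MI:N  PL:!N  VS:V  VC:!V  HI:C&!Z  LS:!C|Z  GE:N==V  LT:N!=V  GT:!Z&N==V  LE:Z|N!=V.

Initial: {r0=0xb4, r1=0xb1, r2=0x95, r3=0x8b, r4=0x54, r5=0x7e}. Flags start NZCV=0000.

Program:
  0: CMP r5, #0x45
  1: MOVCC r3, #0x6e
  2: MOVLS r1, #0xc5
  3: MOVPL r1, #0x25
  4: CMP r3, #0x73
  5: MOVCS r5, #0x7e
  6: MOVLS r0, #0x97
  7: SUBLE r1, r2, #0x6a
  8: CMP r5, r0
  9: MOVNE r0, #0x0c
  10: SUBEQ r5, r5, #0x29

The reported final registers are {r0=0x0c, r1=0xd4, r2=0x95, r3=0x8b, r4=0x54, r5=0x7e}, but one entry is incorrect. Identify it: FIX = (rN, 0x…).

FIX = (r1, 0x2b)

[0] flags=0010 → (cmp)
[1] flags=0010 CC?F → skip
[2] flags=0010 LS?F → skip
[3] flags=0010 PL?T → r1=0x25
[4] flags=0011 → (cmp)
[5] flags=0011 CS?T → r5=0x7e
[6] flags=0011 LS?F → skip
[7] flags=0011 LE?T → r1=0x2b
[8] flags=1001 → (cmp)
[9] flags=1001 NE?T → r0=0x0c
[10] flags=1001 EQ?F → skip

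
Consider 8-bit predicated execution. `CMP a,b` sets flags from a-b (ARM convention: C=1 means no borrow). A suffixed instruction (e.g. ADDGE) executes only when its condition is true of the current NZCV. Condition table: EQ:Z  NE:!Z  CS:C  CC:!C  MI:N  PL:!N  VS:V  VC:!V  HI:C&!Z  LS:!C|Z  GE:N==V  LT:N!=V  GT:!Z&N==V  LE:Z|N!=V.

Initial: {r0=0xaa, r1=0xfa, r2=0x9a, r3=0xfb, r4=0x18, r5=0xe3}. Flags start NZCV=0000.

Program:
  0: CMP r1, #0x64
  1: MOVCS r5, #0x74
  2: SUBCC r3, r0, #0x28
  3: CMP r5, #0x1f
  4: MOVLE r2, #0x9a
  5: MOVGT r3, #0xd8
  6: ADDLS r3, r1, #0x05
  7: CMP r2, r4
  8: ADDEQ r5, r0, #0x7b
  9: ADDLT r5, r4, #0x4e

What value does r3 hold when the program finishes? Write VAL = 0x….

VAL = 0xd8

0: ✓ CMP  NZCV=1010
1: ✓ MOVCS  r5←0x74
2: · SUBCC
3: ✓ CMP  NZCV=0010
4: · MOVLE
5: ✓ MOVGT  r3←0xd8
6: · ADDLS
7: ✓ CMP  NZCV=1010
8: · ADDEQ
9: ✓ ADDLT  r5←0x66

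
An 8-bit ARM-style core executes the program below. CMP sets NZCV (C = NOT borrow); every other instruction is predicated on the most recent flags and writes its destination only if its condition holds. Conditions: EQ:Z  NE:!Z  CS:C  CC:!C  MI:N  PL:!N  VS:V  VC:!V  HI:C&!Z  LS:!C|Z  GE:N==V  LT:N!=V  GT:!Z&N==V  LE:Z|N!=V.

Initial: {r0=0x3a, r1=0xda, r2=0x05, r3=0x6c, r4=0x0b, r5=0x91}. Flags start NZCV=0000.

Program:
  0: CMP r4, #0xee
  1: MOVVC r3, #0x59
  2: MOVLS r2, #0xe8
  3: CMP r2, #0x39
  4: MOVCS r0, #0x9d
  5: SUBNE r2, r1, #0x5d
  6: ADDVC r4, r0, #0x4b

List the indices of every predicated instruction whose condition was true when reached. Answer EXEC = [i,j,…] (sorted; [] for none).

[0] flags=0000 → (cmp)
[1] flags=0000 VC?T → r3=0x59
[2] flags=0000 LS?T → r2=0xe8
[3] flags=1010 → (cmp)
[4] flags=1010 CS?T → r0=0x9d
[5] flags=1010 NE?T → r2=0x7d
[6] flags=1010 VC?T → r4=0xe8

EXEC = [1,2,4,5,6]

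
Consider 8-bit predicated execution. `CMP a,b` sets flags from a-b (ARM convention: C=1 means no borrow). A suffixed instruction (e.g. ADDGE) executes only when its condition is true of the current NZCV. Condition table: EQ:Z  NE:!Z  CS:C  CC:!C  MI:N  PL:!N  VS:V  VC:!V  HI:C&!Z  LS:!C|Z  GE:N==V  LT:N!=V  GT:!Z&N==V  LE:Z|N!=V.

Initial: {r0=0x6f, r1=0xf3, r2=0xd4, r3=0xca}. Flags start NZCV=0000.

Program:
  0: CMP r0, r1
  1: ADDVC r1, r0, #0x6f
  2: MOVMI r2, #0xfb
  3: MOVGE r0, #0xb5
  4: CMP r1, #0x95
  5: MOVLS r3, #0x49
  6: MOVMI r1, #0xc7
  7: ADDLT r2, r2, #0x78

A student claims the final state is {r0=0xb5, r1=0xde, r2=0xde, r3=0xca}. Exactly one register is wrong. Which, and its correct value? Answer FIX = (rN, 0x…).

FIX = (r2, 0xd4)

0: ✓ CMP  NZCV=0000
1: ✓ ADDVC  r1←0xde
2: · MOVMI
3: ✓ MOVGE  r0←0xb5
4: ✓ CMP  NZCV=0010
5: · MOVLS
6: · MOVMI
7: · ADDLT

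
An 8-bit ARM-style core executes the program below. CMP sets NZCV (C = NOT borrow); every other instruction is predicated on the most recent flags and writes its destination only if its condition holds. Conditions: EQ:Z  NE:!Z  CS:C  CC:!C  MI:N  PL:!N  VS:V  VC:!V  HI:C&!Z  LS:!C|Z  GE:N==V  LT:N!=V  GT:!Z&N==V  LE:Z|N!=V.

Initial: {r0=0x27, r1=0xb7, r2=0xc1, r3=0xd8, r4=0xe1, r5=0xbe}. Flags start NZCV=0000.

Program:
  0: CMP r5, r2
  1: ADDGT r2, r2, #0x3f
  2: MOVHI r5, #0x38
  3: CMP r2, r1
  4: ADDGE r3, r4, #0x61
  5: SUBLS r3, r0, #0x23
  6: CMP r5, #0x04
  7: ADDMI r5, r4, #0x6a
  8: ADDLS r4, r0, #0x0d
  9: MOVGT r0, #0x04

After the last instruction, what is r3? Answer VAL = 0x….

0: ✓ CMP  NZCV=1000
1: · ADDGT
2: · MOVHI
3: ✓ CMP  NZCV=0010
4: ✓ ADDGE  r3←0x42
5: · SUBLS
6: ✓ CMP  NZCV=1010
7: ✓ ADDMI  r5←0x4b
8: · ADDLS
9: · MOVGT

VAL = 0x42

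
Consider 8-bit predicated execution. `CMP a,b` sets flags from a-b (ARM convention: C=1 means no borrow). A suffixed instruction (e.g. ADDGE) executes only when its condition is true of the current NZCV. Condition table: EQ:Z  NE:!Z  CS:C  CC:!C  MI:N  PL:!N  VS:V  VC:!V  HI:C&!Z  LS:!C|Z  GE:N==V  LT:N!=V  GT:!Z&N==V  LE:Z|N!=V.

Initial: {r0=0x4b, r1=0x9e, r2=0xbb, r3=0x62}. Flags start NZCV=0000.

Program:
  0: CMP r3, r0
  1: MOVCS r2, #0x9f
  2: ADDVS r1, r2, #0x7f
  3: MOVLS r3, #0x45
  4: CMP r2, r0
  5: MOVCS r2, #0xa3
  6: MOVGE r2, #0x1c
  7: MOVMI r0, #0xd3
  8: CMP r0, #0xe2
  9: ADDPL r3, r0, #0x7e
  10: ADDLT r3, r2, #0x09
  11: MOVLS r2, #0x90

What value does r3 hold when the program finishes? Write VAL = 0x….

VAL = 0xc9

0: ✓ CMP  NZCV=0010
1: ✓ MOVCS  r2←0x9f
2: · ADDVS
3: · MOVLS
4: ✓ CMP  NZCV=0011
5: ✓ MOVCS  r2←0xa3
6: · MOVGE
7: · MOVMI
8: ✓ CMP  NZCV=0000
9: ✓ ADDPL  r3←0xc9
10: · ADDLT
11: ✓ MOVLS  r2←0x90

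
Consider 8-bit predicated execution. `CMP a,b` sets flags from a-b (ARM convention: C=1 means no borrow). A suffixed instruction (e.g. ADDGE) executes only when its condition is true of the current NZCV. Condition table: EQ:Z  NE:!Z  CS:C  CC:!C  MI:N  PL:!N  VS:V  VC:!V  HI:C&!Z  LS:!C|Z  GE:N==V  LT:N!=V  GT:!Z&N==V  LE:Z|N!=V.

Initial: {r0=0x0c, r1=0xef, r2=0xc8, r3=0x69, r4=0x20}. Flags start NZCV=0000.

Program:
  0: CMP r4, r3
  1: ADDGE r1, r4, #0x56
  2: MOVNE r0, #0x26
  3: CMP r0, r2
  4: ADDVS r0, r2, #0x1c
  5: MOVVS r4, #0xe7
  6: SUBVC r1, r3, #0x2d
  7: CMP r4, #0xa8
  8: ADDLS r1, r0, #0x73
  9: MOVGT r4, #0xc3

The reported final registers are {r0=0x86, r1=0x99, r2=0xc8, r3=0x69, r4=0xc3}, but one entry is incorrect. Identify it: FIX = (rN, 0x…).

FIX = (r0, 0x26)

0: ✓ CMP  NZCV=1000
1: · ADDGE
2: ✓ MOVNE  r0←0x26
3: ✓ CMP  NZCV=0000
4: · ADDVS
5: · MOVVS
6: ✓ SUBVC  r1←0x3c
7: ✓ CMP  NZCV=0000
8: ✓ ADDLS  r1←0x99
9: ✓ MOVGT  r4←0xc3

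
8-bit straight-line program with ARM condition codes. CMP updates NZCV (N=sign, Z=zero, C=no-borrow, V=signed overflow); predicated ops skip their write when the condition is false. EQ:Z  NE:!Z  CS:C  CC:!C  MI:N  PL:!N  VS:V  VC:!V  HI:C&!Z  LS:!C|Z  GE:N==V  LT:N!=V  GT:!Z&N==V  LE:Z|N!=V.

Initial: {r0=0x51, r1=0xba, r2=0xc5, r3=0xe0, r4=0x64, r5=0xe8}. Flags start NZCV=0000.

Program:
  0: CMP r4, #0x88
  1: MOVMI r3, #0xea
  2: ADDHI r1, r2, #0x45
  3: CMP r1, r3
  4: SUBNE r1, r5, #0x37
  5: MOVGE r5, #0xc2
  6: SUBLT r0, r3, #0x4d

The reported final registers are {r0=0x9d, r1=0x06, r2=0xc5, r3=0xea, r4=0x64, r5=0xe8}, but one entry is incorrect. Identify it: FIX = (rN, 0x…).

0: ✓ CMP  NZCV=1001
1: ✓ MOVMI  r3←0xea
2: · ADDHI
3: ✓ CMP  NZCV=1000
4: ✓ SUBNE  r1←0xb1
5: · MOVGE
6: ✓ SUBLT  r0←0x9d

FIX = (r1, 0xb1)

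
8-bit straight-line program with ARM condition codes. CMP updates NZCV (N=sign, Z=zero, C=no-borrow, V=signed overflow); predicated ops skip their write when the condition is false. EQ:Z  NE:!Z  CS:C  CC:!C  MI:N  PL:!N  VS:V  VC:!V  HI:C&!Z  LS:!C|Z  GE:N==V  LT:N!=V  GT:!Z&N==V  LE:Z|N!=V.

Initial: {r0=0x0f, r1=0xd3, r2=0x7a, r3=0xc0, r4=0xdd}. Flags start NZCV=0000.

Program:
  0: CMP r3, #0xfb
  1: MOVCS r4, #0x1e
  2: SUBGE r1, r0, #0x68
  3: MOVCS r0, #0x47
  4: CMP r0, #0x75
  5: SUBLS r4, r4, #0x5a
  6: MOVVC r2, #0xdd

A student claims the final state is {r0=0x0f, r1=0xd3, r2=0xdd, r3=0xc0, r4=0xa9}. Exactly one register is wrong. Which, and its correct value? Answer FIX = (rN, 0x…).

FIX = (r4, 0x83)

[0] flags=1000 → (cmp)
[1] flags=1000 CS?F → skip
[2] flags=1000 GE?F → skip
[3] flags=1000 CS?F → skip
[4] flags=1000 → (cmp)
[5] flags=1000 LS?T → r4=0x83
[6] flags=1000 VC?T → r2=0xdd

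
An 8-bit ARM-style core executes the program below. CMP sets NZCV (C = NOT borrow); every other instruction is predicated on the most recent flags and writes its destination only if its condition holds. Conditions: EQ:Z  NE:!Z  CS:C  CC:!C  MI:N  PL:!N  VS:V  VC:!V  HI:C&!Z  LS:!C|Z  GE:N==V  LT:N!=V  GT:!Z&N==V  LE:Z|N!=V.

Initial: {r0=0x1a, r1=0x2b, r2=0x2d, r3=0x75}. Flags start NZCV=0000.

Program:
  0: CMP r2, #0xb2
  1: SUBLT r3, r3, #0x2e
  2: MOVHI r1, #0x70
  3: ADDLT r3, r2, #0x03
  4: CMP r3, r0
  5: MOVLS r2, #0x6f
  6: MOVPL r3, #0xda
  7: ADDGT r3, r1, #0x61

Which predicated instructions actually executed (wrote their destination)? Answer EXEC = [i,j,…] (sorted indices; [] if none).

EXEC = [6,7]

[0] flags=0000 → (cmp)
[1] flags=0000 LT?F → skip
[2] flags=0000 HI?F → skip
[3] flags=0000 LT?F → skip
[4] flags=0010 → (cmp)
[5] flags=0010 LS?F → skip
[6] flags=0010 PL?T → r3=0xda
[7] flags=0010 GT?T → r3=0x8c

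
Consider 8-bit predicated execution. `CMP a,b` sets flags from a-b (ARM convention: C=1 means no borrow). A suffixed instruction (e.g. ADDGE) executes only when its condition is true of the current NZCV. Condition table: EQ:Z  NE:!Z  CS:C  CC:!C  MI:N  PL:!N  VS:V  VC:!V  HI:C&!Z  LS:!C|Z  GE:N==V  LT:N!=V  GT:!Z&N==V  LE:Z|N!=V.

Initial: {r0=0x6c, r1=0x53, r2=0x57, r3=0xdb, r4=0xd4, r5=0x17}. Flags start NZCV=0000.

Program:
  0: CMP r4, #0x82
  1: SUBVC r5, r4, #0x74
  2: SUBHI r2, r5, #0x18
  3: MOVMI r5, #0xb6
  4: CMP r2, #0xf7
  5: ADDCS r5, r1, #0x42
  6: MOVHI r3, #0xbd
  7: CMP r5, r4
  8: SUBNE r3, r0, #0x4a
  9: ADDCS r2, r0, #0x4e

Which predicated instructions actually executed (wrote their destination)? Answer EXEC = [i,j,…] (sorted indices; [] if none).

EXEC = [1,2,8]

[0] flags=0010 → (cmp)
[1] flags=0010 VC?T → r5=0x60
[2] flags=0010 HI?T → r2=0x48
[3] flags=0010 MI?F → skip
[4] flags=0000 → (cmp)
[5] flags=0000 CS?F → skip
[6] flags=0000 HI?F → skip
[7] flags=1001 → (cmp)
[8] flags=1001 NE?T → r3=0x22
[9] flags=1001 CS?F → skip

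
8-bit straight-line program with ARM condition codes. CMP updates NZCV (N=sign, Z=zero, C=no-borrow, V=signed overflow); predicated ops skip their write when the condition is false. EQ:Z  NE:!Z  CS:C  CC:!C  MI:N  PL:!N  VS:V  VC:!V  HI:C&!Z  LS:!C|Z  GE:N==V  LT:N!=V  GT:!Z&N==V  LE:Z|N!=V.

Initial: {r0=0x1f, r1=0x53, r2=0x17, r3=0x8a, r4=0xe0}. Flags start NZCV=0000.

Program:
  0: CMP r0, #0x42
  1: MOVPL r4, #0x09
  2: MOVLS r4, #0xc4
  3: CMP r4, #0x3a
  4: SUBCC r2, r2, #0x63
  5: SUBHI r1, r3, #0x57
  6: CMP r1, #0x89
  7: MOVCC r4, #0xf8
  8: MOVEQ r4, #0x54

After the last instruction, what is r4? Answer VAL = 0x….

0: ✓ CMP  NZCV=1000
1: · MOVPL
2: ✓ MOVLS  r4←0xc4
3: ✓ CMP  NZCV=1010
4: · SUBCC
5: ✓ SUBHI  r1←0x33
6: ✓ CMP  NZCV=1001
7: ✓ MOVCC  r4←0xf8
8: · MOVEQ

VAL = 0xf8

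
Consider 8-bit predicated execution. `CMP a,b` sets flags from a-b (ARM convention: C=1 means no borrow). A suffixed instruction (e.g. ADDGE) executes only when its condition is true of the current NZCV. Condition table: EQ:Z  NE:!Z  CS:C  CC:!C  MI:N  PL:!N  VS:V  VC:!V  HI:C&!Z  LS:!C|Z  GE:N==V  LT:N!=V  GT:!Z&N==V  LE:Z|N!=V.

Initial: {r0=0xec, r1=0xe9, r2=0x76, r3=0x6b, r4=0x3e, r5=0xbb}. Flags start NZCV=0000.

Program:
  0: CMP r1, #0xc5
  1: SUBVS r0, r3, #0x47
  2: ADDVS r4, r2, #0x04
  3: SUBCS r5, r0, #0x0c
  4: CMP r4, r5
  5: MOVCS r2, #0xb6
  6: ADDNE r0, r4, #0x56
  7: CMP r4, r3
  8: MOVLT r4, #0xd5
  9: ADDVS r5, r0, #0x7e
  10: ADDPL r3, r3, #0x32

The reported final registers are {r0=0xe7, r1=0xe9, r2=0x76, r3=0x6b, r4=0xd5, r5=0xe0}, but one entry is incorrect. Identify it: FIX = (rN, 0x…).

FIX = (r0, 0x94)

[0] flags=0010 → (cmp)
[1] flags=0010 VS?F → skip
[2] flags=0010 VS?F → skip
[3] flags=0010 CS?T → r5=0xe0
[4] flags=0000 → (cmp)
[5] flags=0000 CS?F → skip
[6] flags=0000 NE?T → r0=0x94
[7] flags=1000 → (cmp)
[8] flags=1000 LT?T → r4=0xd5
[9] flags=1000 VS?F → skip
[10] flags=1000 PL?F → skip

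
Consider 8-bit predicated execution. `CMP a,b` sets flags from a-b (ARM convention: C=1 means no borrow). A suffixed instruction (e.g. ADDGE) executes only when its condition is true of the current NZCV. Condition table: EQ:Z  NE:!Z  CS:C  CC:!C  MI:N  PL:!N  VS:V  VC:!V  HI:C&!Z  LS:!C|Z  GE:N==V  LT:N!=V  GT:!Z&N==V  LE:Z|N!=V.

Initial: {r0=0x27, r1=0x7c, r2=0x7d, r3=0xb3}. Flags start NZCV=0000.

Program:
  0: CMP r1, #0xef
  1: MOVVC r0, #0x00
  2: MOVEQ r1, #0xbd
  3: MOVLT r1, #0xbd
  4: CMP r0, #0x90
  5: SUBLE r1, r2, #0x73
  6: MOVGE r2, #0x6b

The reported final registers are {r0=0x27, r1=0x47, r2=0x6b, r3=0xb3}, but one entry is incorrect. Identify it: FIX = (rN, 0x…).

0: ✓ CMP  NZCV=1001
1: · MOVVC
2: · MOVEQ
3: · MOVLT
4: ✓ CMP  NZCV=1001
5: · SUBLE
6: ✓ MOVGE  r2←0x6b

FIX = (r1, 0x7c)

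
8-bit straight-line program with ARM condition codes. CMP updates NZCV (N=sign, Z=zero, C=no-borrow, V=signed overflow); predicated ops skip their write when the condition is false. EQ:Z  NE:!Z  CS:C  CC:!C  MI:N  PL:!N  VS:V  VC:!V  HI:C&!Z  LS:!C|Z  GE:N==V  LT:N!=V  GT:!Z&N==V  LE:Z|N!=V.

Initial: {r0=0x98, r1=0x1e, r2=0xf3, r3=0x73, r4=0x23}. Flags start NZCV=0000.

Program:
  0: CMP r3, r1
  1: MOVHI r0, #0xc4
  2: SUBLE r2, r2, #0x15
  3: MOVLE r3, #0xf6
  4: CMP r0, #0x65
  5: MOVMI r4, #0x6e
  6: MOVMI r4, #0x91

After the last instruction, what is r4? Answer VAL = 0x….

VAL = 0x23

0: ✓ CMP  NZCV=0010
1: ✓ MOVHI  r0←0xc4
2: · SUBLE
3: · MOVLE
4: ✓ CMP  NZCV=0011
5: · MOVMI
6: · MOVMI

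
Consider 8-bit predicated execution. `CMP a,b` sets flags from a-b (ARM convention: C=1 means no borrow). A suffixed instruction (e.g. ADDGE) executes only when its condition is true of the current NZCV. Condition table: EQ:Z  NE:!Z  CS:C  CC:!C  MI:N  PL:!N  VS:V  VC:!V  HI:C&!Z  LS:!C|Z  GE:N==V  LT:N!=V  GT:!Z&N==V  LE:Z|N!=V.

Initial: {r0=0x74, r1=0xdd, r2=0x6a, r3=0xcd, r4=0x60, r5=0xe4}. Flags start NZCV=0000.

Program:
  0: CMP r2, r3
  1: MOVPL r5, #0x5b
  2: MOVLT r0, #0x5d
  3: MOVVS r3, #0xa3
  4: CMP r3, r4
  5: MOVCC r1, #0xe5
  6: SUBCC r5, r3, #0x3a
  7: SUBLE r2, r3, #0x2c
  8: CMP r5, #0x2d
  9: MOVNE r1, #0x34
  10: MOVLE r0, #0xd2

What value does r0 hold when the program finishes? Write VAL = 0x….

VAL = 0xd2

0: ✓ CMP  NZCV=1001
1: · MOVPL
2: · MOVLT
3: ✓ MOVVS  r3←0xa3
4: ✓ CMP  NZCV=0011
5: · MOVCC
6: · SUBCC
7: ✓ SUBLE  r2←0x77
8: ✓ CMP  NZCV=1010
9: ✓ MOVNE  r1←0x34
10: ✓ MOVLE  r0←0xd2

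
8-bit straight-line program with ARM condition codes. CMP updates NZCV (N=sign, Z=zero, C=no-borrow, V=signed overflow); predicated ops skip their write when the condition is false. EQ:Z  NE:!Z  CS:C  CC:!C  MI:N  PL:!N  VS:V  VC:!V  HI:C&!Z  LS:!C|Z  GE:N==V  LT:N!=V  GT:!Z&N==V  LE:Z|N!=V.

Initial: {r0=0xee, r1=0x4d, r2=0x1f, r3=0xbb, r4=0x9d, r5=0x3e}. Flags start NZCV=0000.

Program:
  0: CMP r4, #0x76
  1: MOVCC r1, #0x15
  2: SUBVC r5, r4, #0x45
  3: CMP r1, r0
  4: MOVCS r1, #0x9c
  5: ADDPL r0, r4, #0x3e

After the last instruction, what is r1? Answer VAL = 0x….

0: ✓ CMP  NZCV=0011
1: · MOVCC
2: · SUBVC
3: ✓ CMP  NZCV=0000
4: · MOVCS
5: ✓ ADDPL  r0←0xdb

VAL = 0x4d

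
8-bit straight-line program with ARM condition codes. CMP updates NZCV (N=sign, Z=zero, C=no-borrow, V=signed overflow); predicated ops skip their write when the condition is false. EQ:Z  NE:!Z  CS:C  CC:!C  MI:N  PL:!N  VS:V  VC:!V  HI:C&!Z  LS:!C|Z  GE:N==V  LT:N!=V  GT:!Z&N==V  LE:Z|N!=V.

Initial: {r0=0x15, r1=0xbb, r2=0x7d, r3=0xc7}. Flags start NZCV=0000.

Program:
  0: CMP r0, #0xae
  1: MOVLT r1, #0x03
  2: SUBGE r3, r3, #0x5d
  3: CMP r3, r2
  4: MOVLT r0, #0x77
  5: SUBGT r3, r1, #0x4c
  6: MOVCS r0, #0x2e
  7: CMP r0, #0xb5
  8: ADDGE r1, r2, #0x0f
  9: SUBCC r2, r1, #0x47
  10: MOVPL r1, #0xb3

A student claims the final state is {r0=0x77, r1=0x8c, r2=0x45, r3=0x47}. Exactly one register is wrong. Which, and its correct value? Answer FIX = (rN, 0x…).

[0] flags=0000 → (cmp)
[1] flags=0000 LT?F → skip
[2] flags=0000 GE?T → r3=0x6a
[3] flags=1000 → (cmp)
[4] flags=1000 LT?T → r0=0x77
[5] flags=1000 GT?F → skip
[6] flags=1000 CS?F → skip
[7] flags=1001 → (cmp)
[8] flags=1001 GE?T → r1=0x8c
[9] flags=1001 CC?T → r2=0x45
[10] flags=1001 PL?F → skip

FIX = (r3, 0x6a)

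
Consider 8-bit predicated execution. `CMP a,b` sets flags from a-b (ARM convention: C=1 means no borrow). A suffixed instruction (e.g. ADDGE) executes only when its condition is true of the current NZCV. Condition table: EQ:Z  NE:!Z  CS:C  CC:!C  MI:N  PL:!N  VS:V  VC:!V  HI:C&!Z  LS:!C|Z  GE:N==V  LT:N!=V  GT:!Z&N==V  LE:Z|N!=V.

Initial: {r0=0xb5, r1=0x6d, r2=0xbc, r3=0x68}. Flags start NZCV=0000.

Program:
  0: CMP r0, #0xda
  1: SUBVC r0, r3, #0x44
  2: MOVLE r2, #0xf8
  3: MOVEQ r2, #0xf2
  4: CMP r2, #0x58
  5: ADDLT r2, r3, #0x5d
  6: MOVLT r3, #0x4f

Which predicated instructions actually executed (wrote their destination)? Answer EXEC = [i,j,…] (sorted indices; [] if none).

EXEC = [1,2,5,6]

[0] flags=1000 → (cmp)
[1] flags=1000 VC?T → r0=0x24
[2] flags=1000 LE?T → r2=0xf8
[3] flags=1000 EQ?F → skip
[4] flags=1010 → (cmp)
[5] flags=1010 LT?T → r2=0xc5
[6] flags=1010 LT?T → r3=0x4f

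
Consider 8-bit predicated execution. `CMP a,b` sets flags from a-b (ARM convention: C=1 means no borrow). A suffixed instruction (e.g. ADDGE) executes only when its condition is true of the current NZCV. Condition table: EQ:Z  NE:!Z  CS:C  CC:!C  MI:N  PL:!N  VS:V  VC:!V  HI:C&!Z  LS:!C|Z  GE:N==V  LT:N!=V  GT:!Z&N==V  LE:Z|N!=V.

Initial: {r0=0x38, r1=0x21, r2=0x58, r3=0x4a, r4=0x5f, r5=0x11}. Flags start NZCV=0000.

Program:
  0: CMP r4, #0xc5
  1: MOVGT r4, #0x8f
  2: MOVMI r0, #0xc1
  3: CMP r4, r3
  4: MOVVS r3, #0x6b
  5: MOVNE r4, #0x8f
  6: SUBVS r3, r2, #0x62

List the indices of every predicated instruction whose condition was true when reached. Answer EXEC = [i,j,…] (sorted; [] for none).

[0] flags=1001 → (cmp)
[1] flags=1001 GT?T → r4=0x8f
[2] flags=1001 MI?T → r0=0xc1
[3] flags=0011 → (cmp)
[4] flags=0011 VS?T → r3=0x6b
[5] flags=0011 NE?T → r4=0x8f
[6] flags=0011 VS?T → r3=0xf6

EXEC = [1,2,4,5,6]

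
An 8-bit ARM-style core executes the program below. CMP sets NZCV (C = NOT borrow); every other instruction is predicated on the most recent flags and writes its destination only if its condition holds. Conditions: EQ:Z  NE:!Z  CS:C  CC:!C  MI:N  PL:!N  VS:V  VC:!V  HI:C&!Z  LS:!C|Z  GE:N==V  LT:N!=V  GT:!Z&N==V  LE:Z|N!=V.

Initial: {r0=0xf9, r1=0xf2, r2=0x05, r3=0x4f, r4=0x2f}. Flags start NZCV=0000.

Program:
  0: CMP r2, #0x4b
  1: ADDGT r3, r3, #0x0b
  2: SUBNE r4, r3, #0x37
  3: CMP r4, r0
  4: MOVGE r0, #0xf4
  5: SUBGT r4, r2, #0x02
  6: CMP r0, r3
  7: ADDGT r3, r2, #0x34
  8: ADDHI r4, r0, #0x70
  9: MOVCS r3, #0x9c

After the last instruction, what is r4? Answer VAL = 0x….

VAL = 0x64

0: ✓ CMP  NZCV=1000
1: · ADDGT
2: ✓ SUBNE  r4←0x18
3: ✓ CMP  NZCV=0000
4: ✓ MOVGE  r0←0xf4
5: ✓ SUBGT  r4←0x03
6: ✓ CMP  NZCV=1010
7: · ADDGT
8: ✓ ADDHI  r4←0x64
9: ✓ MOVCS  r3←0x9c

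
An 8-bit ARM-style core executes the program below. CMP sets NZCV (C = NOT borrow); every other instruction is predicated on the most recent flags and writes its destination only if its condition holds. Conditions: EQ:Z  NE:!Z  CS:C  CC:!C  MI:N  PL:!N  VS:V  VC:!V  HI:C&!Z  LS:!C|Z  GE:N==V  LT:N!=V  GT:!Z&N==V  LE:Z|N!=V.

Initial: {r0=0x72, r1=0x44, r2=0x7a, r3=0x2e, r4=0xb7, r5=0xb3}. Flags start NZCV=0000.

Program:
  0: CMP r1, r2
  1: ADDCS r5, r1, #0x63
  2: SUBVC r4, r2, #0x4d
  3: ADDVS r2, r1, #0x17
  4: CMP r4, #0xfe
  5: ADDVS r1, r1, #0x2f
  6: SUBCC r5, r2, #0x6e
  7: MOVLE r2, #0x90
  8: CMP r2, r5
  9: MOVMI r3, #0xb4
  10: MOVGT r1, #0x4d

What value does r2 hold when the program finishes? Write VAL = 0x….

VAL = 0x7a

0: ✓ CMP  NZCV=1000
1: · ADDCS
2: ✓ SUBVC  r4←0x2d
3: · ADDVS
4: ✓ CMP  NZCV=0000
5: · ADDVS
6: ✓ SUBCC  r5←0x0c
7: · MOVLE
8: ✓ CMP  NZCV=0010
9: · MOVMI
10: ✓ MOVGT  r1←0x4d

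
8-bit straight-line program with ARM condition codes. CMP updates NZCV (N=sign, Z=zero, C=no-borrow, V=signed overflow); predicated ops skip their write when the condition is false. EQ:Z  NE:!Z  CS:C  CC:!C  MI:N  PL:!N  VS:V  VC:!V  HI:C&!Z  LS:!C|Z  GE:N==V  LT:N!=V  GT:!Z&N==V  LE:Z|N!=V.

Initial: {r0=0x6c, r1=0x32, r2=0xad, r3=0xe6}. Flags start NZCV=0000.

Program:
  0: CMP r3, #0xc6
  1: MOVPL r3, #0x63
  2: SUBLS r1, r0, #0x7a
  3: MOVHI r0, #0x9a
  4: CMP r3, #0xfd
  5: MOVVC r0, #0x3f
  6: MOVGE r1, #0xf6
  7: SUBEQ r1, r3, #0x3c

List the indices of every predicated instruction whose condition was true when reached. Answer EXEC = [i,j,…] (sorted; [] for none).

[0] flags=0010 → (cmp)
[1] flags=0010 PL?T → r3=0x63
[2] flags=0010 LS?F → skip
[3] flags=0010 HI?T → r0=0x9a
[4] flags=0000 → (cmp)
[5] flags=0000 VC?T → r0=0x3f
[6] flags=0000 GE?T → r1=0xf6
[7] flags=0000 EQ?F → skip

EXEC = [1,3,5,6]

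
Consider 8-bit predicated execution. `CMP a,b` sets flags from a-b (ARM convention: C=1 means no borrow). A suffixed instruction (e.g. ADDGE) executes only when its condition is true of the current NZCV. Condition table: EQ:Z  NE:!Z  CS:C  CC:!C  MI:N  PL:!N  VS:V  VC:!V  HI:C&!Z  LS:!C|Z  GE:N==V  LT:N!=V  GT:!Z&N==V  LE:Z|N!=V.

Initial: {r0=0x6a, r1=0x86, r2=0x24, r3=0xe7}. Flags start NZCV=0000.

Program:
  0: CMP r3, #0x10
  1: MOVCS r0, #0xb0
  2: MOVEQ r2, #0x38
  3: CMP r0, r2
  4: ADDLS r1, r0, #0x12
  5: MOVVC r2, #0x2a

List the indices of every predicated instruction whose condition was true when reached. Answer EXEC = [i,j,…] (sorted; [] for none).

EXEC = [1,5]

[0] flags=1010 → (cmp)
[1] flags=1010 CS?T → r0=0xb0
[2] flags=1010 EQ?F → skip
[3] flags=1010 → (cmp)
[4] flags=1010 LS?F → skip
[5] flags=1010 VC?T → r2=0x2a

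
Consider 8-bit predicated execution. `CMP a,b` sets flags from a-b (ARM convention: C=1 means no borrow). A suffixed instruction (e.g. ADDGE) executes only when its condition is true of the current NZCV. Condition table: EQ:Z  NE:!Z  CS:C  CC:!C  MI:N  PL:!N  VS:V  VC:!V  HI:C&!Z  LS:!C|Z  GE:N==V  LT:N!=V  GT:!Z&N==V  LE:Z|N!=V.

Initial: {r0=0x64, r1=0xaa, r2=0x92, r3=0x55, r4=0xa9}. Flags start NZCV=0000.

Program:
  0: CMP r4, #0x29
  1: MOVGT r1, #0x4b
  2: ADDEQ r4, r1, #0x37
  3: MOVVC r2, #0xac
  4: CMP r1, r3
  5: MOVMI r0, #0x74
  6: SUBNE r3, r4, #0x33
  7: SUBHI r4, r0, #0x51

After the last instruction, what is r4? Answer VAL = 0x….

[0] flags=1010 → (cmp)
[1] flags=1010 GT?F → skip
[2] flags=1010 EQ?F → skip
[3] flags=1010 VC?T → r2=0xac
[4] flags=0011 → (cmp)
[5] flags=0011 MI?F → skip
[6] flags=0011 NE?T → r3=0x76
[7] flags=0011 HI?T → r4=0x13

VAL = 0x13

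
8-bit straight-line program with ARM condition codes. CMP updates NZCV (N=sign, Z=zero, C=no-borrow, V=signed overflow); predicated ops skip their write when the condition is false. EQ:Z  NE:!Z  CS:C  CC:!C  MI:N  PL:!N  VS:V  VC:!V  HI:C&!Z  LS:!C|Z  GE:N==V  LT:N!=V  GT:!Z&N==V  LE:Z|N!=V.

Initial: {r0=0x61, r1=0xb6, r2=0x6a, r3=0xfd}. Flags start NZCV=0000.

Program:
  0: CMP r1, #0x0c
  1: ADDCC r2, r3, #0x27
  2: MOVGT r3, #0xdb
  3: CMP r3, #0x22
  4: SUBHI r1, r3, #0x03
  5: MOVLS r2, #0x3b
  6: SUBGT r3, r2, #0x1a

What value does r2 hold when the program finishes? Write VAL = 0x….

VAL = 0x6a

[0] flags=1010 → (cmp)
[1] flags=1010 CC?F → skip
[2] flags=1010 GT?F → skip
[3] flags=1010 → (cmp)
[4] flags=1010 HI?T → r1=0xfa
[5] flags=1010 LS?F → skip
[6] flags=1010 GT?F → skip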